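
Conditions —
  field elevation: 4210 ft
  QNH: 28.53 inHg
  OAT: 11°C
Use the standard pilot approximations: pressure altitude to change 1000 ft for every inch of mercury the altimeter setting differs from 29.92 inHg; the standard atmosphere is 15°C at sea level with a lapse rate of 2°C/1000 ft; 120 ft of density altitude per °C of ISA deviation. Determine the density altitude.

Pressure altitude = 4210 + (29.92 − 28.53) × 1000 = 4210 + (+1390) = 5600 ft.
ISA temperature at 5600 ft = 15 − 2 × (5600/1000) = 3.8°C.
ISA deviation = 11 − 3.8 = +7.2°C.
Density altitude = 5600 + 120 × (7.2) = 6464 ft.

6464 ft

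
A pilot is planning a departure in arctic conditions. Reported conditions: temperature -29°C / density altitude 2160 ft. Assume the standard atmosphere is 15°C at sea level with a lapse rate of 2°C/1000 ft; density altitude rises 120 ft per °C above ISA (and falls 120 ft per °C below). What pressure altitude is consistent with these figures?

DA = PA + 120 × (OAT − (15 − 2·PA/1000)) = PA + 120·OAT − 1800 + 0.24·PA = 1.24·PA + 120·OAT − 1800.
So 1.24·PA = 2160 − 120 × (-29) + 1800 = 7440.
PA = 7440 / 1.24 = 6000 ft.

6000 ft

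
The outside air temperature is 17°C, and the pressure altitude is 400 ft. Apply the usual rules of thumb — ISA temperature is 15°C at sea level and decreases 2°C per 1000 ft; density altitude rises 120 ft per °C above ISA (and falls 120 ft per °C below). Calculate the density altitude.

736 ft

ISA temperature at 400 ft = 15 − 2 × (400/1000) = 14.2°C.
ISA deviation = 17 − 14.2 = +2.8°C.
Density altitude = 400 + 120 × (2.8) = 400 + (+336) = 736 ft.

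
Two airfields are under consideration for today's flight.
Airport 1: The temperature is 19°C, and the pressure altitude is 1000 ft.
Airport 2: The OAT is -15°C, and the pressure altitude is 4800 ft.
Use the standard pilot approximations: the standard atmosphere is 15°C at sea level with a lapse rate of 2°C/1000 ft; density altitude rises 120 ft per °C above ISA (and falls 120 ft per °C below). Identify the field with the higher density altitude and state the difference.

Airport 1: ISA temp = 13°C, deviation +6°C, DA = 1000 + 120 × 6 = 1720 ft.
Airport 2: ISA temp = 5.4°C, deviation -20.4°C, DA = 4800 + 120 × (-20.4) = 2352 ft.
Airport 2 is higher by 2352 − 1720 = 632 ft.

Airport 2 by 632 ft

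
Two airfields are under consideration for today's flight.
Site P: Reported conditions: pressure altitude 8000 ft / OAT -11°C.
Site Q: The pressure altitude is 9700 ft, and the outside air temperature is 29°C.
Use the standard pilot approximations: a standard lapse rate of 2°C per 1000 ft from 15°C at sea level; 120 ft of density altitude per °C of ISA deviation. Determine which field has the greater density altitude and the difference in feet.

Site P: ISA temp = -1°C, deviation -10°C, DA = 8000 + 120 × (-10) = 6800 ft.
Site Q: ISA temp = -4.4°C, deviation +33.4°C, DA = 9700 + 120 × 33.4 = 13708 ft.
Site Q is higher by 13708 − 6800 = 6908 ft.

Site Q by 6908 ft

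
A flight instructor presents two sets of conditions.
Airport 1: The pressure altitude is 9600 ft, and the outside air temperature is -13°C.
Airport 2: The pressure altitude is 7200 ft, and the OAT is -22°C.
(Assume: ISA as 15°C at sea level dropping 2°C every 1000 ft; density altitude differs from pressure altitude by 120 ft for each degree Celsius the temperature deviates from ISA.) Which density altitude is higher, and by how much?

Airport 1 by 4056 ft

Airport 1: ISA temp = -4.2°C, deviation -8.8°C, DA = 9600 + 120 × (-8.8) = 8544 ft.
Airport 2: ISA temp = 0.6°C, deviation -22.6°C, DA = 7200 + 120 × (-22.6) = 4488 ft.
Airport 1 is higher by 8544 − 4488 = 4056 ft.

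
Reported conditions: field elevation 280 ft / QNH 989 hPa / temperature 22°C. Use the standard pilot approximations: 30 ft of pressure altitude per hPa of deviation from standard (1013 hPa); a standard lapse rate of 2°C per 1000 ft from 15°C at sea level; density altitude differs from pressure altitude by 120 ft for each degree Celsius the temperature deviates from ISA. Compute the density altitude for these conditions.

2080 ft

Pressure altitude = 280 + (1013 − 989) × 30 = 280 + (+720) = 1000 ft.
ISA temperature at 1000 ft = 15 − 2 × (1000/1000) = 13°C.
ISA deviation = 22 − 13 = +9°C.
Density altitude = 1000 + 120 × (9) = 2080 ft.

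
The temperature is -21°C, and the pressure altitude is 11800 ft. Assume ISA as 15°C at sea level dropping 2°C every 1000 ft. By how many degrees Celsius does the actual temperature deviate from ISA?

ISA-12.4°C

ISA temperature at 11800 ft = 15 − 2 × (11800/1000) = -8.6°C.
Deviation = OAT − ISA = -21 − (-8.6) = -12.4°C.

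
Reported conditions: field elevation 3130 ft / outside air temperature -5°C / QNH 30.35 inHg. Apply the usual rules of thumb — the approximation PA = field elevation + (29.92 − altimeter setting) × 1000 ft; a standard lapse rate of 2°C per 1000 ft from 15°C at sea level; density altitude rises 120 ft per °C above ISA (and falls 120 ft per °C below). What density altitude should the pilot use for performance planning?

948 ft

Pressure altitude = 3130 + (29.92 − 30.35) × 1000 = 3130 + (-430) = 2700 ft.
ISA temperature at 2700 ft = 15 − 2 × (2700/1000) = 9.6°C.
ISA deviation = -5 − 9.6 = -14.6°C.
Density altitude = 2700 + 120 × (-14.6) = 948 ft.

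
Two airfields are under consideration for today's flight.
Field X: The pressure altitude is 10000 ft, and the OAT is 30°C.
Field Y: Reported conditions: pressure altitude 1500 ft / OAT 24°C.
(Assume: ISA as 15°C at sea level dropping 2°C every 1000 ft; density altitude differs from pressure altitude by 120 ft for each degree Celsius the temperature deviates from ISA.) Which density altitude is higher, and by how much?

Field X: ISA temp = -5°C, deviation +35°C, DA = 10000 + 120 × 35 = 14200 ft.
Field Y: ISA temp = 12°C, deviation +12°C, DA = 1500 + 120 × 12 = 2940 ft.
Field X is higher by 14200 − 2940 = 11260 ft.

Field X by 11260 ft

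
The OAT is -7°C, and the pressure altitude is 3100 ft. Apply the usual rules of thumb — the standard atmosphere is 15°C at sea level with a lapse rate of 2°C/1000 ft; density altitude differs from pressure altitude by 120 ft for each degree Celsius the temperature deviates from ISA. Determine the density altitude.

ISA temperature at 3100 ft = 15 − 2 × (3100/1000) = 8.8°C.
ISA deviation = -7 − 8.8 = -15.8°C.
Density altitude = 3100 + 120 × (-15.8) = 3100 + (-1896) = 1204 ft.

1204 ft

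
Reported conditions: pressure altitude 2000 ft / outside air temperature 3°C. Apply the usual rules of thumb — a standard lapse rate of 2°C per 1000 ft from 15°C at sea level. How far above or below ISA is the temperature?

ISA temperature at 2000 ft = 15 − 2 × (2000/1000) = 11°C.
Deviation = OAT − ISA = 3 − 11 = -8°C.

ISA-8°C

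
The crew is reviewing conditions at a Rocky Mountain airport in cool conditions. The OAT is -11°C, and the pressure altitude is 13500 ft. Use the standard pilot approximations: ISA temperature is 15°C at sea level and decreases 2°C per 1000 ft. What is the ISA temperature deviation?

ISA+1°C

ISA temperature at 13500 ft = 15 − 2 × (13500/1000) = -12°C.
Deviation = OAT − ISA = -11 − (-12) = +1°C.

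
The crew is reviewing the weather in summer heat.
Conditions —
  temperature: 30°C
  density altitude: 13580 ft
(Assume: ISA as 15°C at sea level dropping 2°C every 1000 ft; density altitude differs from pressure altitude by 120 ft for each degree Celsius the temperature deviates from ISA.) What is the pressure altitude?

DA = PA + 120 × (OAT − (15 − 2·PA/1000)) = PA + 120·OAT − 1800 + 0.24·PA = 1.24·PA + 120·OAT − 1800.
So 1.24·PA = 13580 − 120 × 30 + 1800 = 11780.
PA = 11780 / 1.24 = 9500 ft.

9500 ft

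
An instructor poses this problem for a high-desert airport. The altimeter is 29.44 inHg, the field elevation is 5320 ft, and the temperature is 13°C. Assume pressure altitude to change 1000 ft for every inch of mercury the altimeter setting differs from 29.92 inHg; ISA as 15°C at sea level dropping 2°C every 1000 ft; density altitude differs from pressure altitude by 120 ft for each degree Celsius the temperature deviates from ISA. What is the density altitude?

Pressure altitude = 5320 + (29.92 − 29.44) × 1000 = 5320 + (+480) = 5800 ft.
ISA temperature at 5800 ft = 15 − 2 × (5800/1000) = 3.4°C.
ISA deviation = 13 − 3.4 = +9.6°C.
Density altitude = 5800 + 120 × (9.6) = 6952 ft.

6952 ft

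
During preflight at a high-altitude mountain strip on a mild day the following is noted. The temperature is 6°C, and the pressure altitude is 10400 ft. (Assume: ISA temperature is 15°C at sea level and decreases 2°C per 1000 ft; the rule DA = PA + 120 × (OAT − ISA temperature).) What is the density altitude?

11816 ft

ISA temperature at 10400 ft = 15 − 2 × (10400/1000) = -5.8°C.
ISA deviation = 6 − (-5.8) = +11.8°C.
Density altitude = 10400 + 120 × (11.8) = 10400 + (+1416) = 11816 ft.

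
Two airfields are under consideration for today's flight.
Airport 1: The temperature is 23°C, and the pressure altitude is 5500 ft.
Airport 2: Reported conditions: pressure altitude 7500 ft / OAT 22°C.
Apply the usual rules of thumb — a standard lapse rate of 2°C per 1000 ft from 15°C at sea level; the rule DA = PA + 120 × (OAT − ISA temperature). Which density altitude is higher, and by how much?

Airport 1: ISA temp = 4°C, deviation +19°C, DA = 5500 + 120 × 19 = 7780 ft.
Airport 2: ISA temp = 0°C, deviation +22°C, DA = 7500 + 120 × 22 = 10140 ft.
Airport 2 is higher by 10140 − 7780 = 2360 ft.

Airport 2 by 2360 ft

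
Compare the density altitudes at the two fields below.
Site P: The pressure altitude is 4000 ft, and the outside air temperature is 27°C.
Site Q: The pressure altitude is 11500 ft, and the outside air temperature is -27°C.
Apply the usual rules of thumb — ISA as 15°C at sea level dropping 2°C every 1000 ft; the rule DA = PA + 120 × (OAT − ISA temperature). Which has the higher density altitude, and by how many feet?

Site Q by 2820 ft

Site P: ISA temp = 7°C, deviation +20°C, DA = 4000 + 120 × 20 = 6400 ft.
Site Q: ISA temp = -8°C, deviation -19°C, DA = 11500 + 120 × (-19) = 9220 ft.
Site Q is higher by 9220 − 6400 = 2820 ft.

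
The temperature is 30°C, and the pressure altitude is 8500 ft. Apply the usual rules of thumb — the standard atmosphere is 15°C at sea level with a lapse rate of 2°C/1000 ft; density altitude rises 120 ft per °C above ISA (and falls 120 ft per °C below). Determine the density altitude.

12340 ft

ISA temperature at 8500 ft = 15 − 2 × (8500/1000) = -2°C.
ISA deviation = 30 − (-2) = +32°C.
Density altitude = 8500 + 120 × (32) = 8500 + (+3840) = 12340 ft.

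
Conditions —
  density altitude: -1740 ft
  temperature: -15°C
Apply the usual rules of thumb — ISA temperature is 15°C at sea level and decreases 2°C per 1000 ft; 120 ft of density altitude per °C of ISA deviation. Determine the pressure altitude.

1500 ft

DA = PA + 120 × (OAT − (15 − 2·PA/1000)) = PA + 120·OAT − 1800 + 0.24·PA = 1.24·PA + 120·OAT − 1800.
So 1.24·PA = -1740 − 120 × (-15) + 1800 = 1860.
PA = 1860 / 1.24 = 1500 ft.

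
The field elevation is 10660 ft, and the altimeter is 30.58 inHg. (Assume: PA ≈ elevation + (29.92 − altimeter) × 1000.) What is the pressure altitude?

10000 ft

Pressure correction = (29.92 − 30.58) × 1000 = -660 ft.
Pressure altitude = 10660 + (-660) = 10000 ft.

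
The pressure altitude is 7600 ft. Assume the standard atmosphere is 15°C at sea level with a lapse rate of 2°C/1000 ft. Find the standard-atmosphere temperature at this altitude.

-0.2°C

ISA temperature = 15 − 2 × (7600/1000) = 15 − 15.2 = -0.2°C.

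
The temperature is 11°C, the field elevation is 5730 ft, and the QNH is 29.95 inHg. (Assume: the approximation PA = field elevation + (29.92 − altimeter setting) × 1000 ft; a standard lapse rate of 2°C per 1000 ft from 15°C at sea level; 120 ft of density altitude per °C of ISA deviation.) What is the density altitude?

6588 ft

Pressure altitude = 5730 + (29.92 − 29.95) × 1000 = 5730 + (-30) = 5700 ft.
ISA temperature at 5700 ft = 15 − 2 × (5700/1000) = 3.6°C.
ISA deviation = 11 − 3.6 = +7.4°C.
Density altitude = 5700 + 120 × (7.4) = 6588 ft.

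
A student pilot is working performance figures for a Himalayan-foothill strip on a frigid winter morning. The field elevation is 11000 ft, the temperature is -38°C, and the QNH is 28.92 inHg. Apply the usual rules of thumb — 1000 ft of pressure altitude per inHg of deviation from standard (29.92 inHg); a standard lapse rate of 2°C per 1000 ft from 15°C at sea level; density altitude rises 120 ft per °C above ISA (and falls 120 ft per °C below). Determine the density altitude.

Pressure altitude = 11000 + (29.92 − 28.92) × 1000 = 11000 + (+1000) = 12000 ft.
ISA temperature at 12000 ft = 15 − 2 × (12000/1000) = -9°C.
ISA deviation = -38 − (-9) = -29°C.
Density altitude = 12000 + 120 × (-29) = 8520 ft.

8520 ft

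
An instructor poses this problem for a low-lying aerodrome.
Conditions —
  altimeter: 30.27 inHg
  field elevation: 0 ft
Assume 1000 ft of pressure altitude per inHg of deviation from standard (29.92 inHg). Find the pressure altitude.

Pressure correction = (29.92 − 30.27) × 1000 = -350 ft.
Pressure altitude = 0 + (-350) = -350 ft.

-350 ft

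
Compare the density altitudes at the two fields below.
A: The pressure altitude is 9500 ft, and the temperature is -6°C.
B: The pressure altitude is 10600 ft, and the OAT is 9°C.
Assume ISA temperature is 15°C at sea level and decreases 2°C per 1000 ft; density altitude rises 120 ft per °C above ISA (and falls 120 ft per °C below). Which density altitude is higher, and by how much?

A: ISA temp = -4°C, deviation -2°C, DA = 9500 + 120 × (-2) = 9260 ft.
B: ISA temp = -6.2°C, deviation +15.2°C, DA = 10600 + 120 × 15.2 = 12424 ft.
B is higher by 12424 − 9260 = 3164 ft.

B by 3164 ft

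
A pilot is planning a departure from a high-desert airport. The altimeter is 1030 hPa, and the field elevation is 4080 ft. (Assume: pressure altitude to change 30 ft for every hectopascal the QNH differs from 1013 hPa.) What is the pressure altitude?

Pressure correction = (1013 − 1030) × 30 = -510 ft.
Pressure altitude = 4080 + (-510) = 3570 ft.

3570 ft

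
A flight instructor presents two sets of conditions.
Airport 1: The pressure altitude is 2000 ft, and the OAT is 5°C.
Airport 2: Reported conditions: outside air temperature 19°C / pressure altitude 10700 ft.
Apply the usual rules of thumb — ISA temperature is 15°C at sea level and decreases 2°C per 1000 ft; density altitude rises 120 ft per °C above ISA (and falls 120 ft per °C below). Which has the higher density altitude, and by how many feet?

Airport 1: ISA temp = 11°C, deviation -6°C, DA = 2000 + 120 × (-6) = 1280 ft.
Airport 2: ISA temp = -6.4°C, deviation +25.4°C, DA = 10700 + 120 × 25.4 = 13748 ft.
Airport 2 is higher by 13748 − 1280 = 12468 ft.

Airport 2 by 12468 ft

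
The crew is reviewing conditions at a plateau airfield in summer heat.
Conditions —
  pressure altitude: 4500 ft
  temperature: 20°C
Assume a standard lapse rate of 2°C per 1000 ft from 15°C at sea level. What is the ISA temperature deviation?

ISA+14°C

ISA temperature at 4500 ft = 15 − 2 × (4500/1000) = 6°C.
Deviation = OAT − ISA = 20 − 6 = +14°C.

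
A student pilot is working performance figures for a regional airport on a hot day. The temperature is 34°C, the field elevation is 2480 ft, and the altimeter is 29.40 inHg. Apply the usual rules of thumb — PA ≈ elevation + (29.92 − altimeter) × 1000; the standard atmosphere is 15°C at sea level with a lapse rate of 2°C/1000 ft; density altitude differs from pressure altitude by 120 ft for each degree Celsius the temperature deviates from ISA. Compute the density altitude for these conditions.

Pressure altitude = 2480 + (29.92 − 29.40) × 1000 = 2480 + (+520) = 3000 ft.
ISA temperature at 3000 ft = 15 − 2 × (3000/1000) = 9°C.
ISA deviation = 34 − 9 = +25°C.
Density altitude = 3000 + 120 × (25) = 6000 ft.

6000 ft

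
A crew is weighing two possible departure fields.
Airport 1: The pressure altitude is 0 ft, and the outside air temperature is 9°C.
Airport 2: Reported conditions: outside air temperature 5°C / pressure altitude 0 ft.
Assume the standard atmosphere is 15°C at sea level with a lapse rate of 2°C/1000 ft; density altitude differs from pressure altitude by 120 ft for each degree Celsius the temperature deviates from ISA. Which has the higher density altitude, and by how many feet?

Airport 1 by 480 ft

Airport 1: ISA temp = 15°C, deviation -6°C, DA = 0 + 120 × (-6) = -720 ft.
Airport 2: ISA temp = 15°C, deviation -10°C, DA = 0 + 120 × (-10) = -1200 ft.
Airport 1 is higher by -720 − (-1200) = 480 ft.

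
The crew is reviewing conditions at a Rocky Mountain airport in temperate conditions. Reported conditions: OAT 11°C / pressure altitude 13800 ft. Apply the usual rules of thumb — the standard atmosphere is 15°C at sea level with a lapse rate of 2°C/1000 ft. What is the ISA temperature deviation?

ISA temperature at 13800 ft = 15 − 2 × (13800/1000) = -12.6°C.
Deviation = OAT − ISA = 11 − (-12.6) = +23.6°C.

ISA+23.6°C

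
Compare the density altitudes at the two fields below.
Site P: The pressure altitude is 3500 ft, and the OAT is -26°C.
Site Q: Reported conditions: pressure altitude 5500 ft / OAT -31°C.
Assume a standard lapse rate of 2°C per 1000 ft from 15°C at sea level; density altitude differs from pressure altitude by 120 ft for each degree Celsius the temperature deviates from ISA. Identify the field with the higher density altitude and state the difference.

Site Q by 1880 ft

Site P: ISA temp = 8°C, deviation -34°C, DA = 3500 + 120 × (-34) = -580 ft.
Site Q: ISA temp = 4°C, deviation -35°C, DA = 5500 + 120 × (-35) = 1300 ft.
Site Q is higher by 1300 − (-580) = 1880 ft.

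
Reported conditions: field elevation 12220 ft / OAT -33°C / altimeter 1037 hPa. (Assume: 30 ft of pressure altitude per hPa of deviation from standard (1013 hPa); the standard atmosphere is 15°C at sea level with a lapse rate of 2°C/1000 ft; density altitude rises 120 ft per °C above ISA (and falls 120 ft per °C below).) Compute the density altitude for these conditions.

Pressure altitude = 12220 + (1013 − 1037) × 30 = 12220 + (-720) = 11500 ft.
ISA temperature at 11500 ft = 15 − 2 × (11500/1000) = -8°C.
ISA deviation = -33 − (-8) = -25°C.
Density altitude = 11500 + 120 × (-25) = 8500 ft.

8500 ft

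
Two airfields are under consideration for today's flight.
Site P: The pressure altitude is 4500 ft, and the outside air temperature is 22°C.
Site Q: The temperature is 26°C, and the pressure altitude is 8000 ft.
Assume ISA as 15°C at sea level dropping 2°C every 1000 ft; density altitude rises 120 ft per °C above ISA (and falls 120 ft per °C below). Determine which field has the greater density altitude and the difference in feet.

Site P: ISA temp = 6°C, deviation +16°C, DA = 4500 + 120 × 16 = 6420 ft.
Site Q: ISA temp = -1°C, deviation +27°C, DA = 8000 + 120 × 27 = 11240 ft.
Site Q is higher by 11240 − 6420 = 4820 ft.

Site Q by 4820 ft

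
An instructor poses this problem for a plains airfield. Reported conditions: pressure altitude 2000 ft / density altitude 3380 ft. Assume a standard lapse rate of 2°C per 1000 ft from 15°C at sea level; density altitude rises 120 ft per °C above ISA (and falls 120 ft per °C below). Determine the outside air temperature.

22.5°C

Density altitude − pressure altitude = 3380 − 2000 = +1380 ft.
At 120 ft/°C that is an ISA deviation of 1380/120 = +11.5°C.
ISA temperature at 2000 ft = 15 − 2 × (2000/1000) = 11°C.
OAT = ISA + deviation = 11 + (+11.5) = 22.5°C.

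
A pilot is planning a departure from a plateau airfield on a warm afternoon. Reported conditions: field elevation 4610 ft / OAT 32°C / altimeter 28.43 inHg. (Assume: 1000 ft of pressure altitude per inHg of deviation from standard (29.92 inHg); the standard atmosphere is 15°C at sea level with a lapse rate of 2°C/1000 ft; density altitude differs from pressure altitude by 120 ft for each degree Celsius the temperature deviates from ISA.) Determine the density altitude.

Pressure altitude = 4610 + (29.92 − 28.43) × 1000 = 4610 + (+1490) = 6100 ft.
ISA temperature at 6100 ft = 15 − 2 × (6100/1000) = 2.8°C.
ISA deviation = 32 − 2.8 = +29.2°C.
Density altitude = 6100 + 120 × (29.2) = 9604 ft.

9604 ft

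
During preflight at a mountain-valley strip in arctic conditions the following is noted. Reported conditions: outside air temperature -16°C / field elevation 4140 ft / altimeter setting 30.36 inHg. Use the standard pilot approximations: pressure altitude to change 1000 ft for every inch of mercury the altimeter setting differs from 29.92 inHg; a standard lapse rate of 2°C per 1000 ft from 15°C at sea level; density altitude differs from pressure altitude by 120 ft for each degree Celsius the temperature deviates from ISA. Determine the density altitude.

868 ft

Pressure altitude = 4140 + (29.92 − 30.36) × 1000 = 4140 + (-440) = 3700 ft.
ISA temperature at 3700 ft = 15 − 2 × (3700/1000) = 7.6°C.
ISA deviation = -16 − 7.6 = -23.6°C.
Density altitude = 3700 + 120 × (-23.6) = 868 ft.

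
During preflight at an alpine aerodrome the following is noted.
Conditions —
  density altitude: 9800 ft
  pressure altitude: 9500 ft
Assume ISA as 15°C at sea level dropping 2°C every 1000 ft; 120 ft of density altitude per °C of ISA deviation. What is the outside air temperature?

Density altitude − pressure altitude = 9800 − 9500 = +300 ft.
At 120 ft/°C that is an ISA deviation of 300/120 = +2.5°C.
ISA temperature at 9500 ft = 15 − 2 × (9500/1000) = -4°C.
OAT = ISA + deviation = -4 + (+2.5) = -1.5°C.

-1.5°C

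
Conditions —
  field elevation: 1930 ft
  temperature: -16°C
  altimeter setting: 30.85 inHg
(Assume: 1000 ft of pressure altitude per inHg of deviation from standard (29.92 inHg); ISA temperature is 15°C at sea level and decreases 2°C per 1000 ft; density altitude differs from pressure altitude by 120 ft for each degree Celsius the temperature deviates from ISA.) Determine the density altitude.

Pressure altitude = 1930 + (29.92 − 30.85) × 1000 = 1930 + (-930) = 1000 ft.
ISA temperature at 1000 ft = 15 − 2 × (1000/1000) = 13°C.
ISA deviation = -16 − 13 = -29°C.
Density altitude = 1000 + 120 × (-29) = -2480 ft.

-2480 ft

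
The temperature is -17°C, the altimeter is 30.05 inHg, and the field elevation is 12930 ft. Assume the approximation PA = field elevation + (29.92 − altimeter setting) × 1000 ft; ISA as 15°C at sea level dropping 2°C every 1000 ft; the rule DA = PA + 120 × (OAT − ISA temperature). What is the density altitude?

12032 ft

Pressure altitude = 12930 + (29.92 − 30.05) × 1000 = 12930 + (-130) = 12800 ft.
ISA temperature at 12800 ft = 15 − 2 × (12800/1000) = -10.6°C.
ISA deviation = -17 − (-10.6) = -6.4°C.
Density altitude = 12800 + 120 × (-6.4) = 12032 ft.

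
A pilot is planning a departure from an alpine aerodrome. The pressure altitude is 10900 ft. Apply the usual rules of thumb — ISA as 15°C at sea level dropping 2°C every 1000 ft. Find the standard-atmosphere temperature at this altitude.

ISA temperature = 15 − 2 × (10900/1000) = 15 − 21.8 = -6.8°C.

-6.8°C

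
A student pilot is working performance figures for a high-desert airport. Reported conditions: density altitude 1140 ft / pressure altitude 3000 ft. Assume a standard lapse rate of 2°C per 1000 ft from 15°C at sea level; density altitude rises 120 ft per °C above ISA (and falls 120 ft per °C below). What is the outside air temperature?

Density altitude − pressure altitude = 1140 − 3000 = -1860 ft.
At 120 ft/°C that is an ISA deviation of -1860/120 = -15.5°C.
ISA temperature at 3000 ft = 15 − 2 × (3000/1000) = 9°C.
OAT = ISA + deviation = 9 + (-15.5) = -6.5°C.

-6.5°C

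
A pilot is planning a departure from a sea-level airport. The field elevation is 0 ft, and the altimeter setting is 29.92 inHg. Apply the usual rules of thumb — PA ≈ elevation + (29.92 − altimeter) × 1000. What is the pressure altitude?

0 ft

Pressure correction = (29.92 − 29.92) × 1000 = 0 ft.
Pressure altitude = 0 + (0) = 0 ft.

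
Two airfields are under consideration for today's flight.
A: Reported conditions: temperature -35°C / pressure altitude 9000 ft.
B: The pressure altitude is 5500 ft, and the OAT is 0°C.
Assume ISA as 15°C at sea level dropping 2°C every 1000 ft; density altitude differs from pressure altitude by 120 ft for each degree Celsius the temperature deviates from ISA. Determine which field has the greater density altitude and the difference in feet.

A: ISA temp = -3°C, deviation -32°C, DA = 9000 + 120 × (-32) = 5160 ft.
B: ISA temp = 4°C, deviation -4°C, DA = 5500 + 120 × (-4) = 5020 ft.
A is higher by 5160 − 5020 = 140 ft.

A by 140 ft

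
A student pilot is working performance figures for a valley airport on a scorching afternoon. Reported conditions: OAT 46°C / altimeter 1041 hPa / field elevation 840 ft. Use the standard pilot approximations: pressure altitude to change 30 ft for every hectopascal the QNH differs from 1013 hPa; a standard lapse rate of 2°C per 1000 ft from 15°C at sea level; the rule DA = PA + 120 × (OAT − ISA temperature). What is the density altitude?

3720 ft

Pressure altitude = 840 + (1013 − 1041) × 30 = 840 + (-840) = 0 ft.
ISA temperature at 0 ft = 15 − 2 × (0/1000) = 15°C.
ISA deviation = 46 − 15 = +31°C.
Density altitude = 0 + 120 × (31) = 3720 ft.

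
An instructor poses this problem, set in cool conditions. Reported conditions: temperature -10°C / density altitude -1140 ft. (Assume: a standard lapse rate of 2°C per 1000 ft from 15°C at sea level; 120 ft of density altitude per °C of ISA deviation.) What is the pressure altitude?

DA = PA + 120 × (OAT − (15 − 2·PA/1000)) = PA + 120·OAT − 1800 + 0.24·PA = 1.24·PA + 120·OAT − 1800.
So 1.24·PA = -1140 − 120 × (-10) + 1800 = 1860.
PA = 1860 / 1.24 = 1500 ft.

1500 ft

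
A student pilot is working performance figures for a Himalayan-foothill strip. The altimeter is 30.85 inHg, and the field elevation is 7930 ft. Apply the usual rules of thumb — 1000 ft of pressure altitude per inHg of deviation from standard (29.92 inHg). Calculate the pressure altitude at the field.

7000 ft

Pressure correction = (29.92 − 30.85) × 1000 = -930 ft.
Pressure altitude = 7930 + (-930) = 7000 ft.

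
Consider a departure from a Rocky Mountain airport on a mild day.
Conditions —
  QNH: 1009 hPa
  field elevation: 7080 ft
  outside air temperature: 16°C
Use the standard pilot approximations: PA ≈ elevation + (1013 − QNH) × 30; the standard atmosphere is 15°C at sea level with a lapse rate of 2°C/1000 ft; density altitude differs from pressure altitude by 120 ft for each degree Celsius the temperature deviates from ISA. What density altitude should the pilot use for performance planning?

9048 ft

Pressure altitude = 7080 + (1013 − 1009) × 30 = 7080 + (+120) = 7200 ft.
ISA temperature at 7200 ft = 15 − 2 × (7200/1000) = 0.6°C.
ISA deviation = 16 − 0.6 = +15.4°C.
Density altitude = 7200 + 120 × (15.4) = 9048 ft.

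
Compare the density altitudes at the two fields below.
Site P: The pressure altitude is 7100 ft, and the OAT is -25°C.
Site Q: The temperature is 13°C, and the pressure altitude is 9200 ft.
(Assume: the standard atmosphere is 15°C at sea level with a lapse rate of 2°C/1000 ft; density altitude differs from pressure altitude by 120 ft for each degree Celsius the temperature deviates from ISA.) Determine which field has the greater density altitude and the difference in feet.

Site Q by 7164 ft

Site P: ISA temp = 0.8°C, deviation -25.8°C, DA = 7100 + 120 × (-25.8) = 4004 ft.
Site Q: ISA temp = -3.4°C, deviation +16.4°C, DA = 9200 + 120 × 16.4 = 11168 ft.
Site Q is higher by 11168 − 4004 = 7164 ft.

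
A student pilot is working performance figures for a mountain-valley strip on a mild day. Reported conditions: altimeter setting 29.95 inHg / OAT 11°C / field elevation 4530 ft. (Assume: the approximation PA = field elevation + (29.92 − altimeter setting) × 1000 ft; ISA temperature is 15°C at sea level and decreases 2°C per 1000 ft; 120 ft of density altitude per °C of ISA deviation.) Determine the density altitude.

5100 ft

Pressure altitude = 4530 + (29.92 − 29.95) × 1000 = 4530 + (-30) = 4500 ft.
ISA temperature at 4500 ft = 15 − 2 × (4500/1000) = 6°C.
ISA deviation = 11 − 6 = +5°C.
Density altitude = 4500 + 120 × (5) = 5100 ft.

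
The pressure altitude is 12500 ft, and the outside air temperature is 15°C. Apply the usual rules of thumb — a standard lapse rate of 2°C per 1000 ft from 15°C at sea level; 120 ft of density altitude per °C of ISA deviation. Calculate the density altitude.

15500 ft

ISA temperature at 12500 ft = 15 − 2 × (12500/1000) = -10°C.
ISA deviation = 15 − (-10) = +25°C.
Density altitude = 12500 + 120 × (25) = 12500 + (+3000) = 15500 ft.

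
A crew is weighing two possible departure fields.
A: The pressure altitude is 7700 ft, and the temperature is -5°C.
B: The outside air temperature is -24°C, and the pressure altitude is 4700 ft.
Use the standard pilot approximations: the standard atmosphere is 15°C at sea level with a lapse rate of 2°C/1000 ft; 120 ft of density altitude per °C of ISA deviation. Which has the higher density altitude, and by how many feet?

A: ISA temp = -0.4°C, deviation -4.6°C, DA = 7700 + 120 × (-4.6) = 7148 ft.
B: ISA temp = 5.6°C, deviation -29.6°C, DA = 4700 + 120 × (-29.6) = 1148 ft.
A is higher by 7148 − 1148 = 6000 ft.

A by 6000 ft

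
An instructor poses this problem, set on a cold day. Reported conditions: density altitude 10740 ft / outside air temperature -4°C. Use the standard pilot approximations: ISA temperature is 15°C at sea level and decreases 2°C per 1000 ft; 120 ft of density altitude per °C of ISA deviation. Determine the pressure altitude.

DA = PA + 120 × (OAT − (15 − 2·PA/1000)) = PA + 120·OAT − 1800 + 0.24·PA = 1.24·PA + 120·OAT − 1800.
So 1.24·PA = 10740 − 120 × (-4) + 1800 = 13020.
PA = 13020 / 1.24 = 10500 ft.

10500 ft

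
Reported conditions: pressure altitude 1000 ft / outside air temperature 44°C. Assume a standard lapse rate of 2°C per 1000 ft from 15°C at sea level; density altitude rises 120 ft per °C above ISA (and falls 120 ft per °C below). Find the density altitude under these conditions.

4720 ft

ISA temperature at 1000 ft = 15 − 2 × (1000/1000) = 13°C.
ISA deviation = 44 − 13 = +31°C.
Density altitude = 1000 + 120 × (31) = 1000 + (+3720) = 4720 ft.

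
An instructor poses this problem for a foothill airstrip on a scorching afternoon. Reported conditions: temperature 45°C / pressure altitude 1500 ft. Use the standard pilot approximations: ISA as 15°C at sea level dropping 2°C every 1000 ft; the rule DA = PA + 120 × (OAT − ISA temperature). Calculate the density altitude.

ISA temperature at 1500 ft = 15 − 2 × (1500/1000) = 12°C.
ISA deviation = 45 − 12 = +33°C.
Density altitude = 1500 + 120 × (33) = 1500 + (+3960) = 5460 ft.

5460 ft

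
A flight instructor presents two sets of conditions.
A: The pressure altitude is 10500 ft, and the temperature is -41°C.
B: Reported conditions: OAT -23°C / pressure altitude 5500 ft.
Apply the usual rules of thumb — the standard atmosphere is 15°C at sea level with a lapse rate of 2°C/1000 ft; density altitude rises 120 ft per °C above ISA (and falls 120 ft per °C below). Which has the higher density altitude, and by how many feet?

A: ISA temp = -6°C, deviation -35°C, DA = 10500 + 120 × (-35) = 6300 ft.
B: ISA temp = 4°C, deviation -27°C, DA = 5500 + 120 × (-27) = 2260 ft.
A is higher by 6300 − 2260 = 4040 ft.

A by 4040 ft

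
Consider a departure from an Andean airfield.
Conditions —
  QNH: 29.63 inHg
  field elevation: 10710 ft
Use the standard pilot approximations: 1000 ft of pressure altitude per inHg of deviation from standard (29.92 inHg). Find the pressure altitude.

Pressure correction = (29.92 − 29.63) × 1000 = +290 ft.
Pressure altitude = 10710 + (+290) = 11000 ft.

11000 ft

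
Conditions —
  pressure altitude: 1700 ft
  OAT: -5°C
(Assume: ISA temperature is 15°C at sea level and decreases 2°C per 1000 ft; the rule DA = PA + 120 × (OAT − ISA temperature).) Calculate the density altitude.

-292 ft

ISA temperature at 1700 ft = 15 − 2 × (1700/1000) = 11.6°C.
ISA deviation = -5 − 11.6 = -16.6°C.
Density altitude = 1700 + 120 × (-16.6) = 1700 + (-1992) = -292 ft.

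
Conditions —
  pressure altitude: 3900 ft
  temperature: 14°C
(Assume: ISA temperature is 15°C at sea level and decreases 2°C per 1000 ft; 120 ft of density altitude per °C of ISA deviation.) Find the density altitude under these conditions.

ISA temperature at 3900 ft = 15 − 2 × (3900/1000) = 7.2°C.
ISA deviation = 14 − 7.2 = +6.8°C.
Density altitude = 3900 + 120 × (6.8) = 3900 + (+816) = 4716 ft.

4716 ft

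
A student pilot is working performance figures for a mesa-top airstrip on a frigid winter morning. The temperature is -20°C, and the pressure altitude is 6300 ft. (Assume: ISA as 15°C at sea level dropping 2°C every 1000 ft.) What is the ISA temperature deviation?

ISA-22.4°C

ISA temperature at 6300 ft = 15 − 2 × (6300/1000) = 2.4°C.
Deviation = OAT − ISA = -20 − 2.4 = -22.4°C.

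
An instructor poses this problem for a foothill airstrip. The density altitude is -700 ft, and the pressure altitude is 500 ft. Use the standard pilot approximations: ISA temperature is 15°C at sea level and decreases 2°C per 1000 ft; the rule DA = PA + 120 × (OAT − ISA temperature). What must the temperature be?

4°C

Density altitude − pressure altitude = -700 − 500 = -1200 ft.
At 120 ft/°C that is an ISA deviation of -1200/120 = -10°C.
ISA temperature at 500 ft = 15 − 2 × (500/1000) = 14°C.
OAT = ISA + deviation = 14 + (-10) = 4°C.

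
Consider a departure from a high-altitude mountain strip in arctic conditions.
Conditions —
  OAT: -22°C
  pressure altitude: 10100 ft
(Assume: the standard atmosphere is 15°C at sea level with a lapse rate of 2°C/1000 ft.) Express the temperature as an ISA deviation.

ISA-16.8°C

ISA temperature at 10100 ft = 15 − 2 × (10100/1000) = -5.2°C.
Deviation = OAT − ISA = -22 − (-5.2) = -16.8°C.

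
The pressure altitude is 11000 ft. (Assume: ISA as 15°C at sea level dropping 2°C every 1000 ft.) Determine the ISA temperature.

-7°C

ISA temperature = 15 − 2 × (11000/1000) = 15 − 22 = -7°C.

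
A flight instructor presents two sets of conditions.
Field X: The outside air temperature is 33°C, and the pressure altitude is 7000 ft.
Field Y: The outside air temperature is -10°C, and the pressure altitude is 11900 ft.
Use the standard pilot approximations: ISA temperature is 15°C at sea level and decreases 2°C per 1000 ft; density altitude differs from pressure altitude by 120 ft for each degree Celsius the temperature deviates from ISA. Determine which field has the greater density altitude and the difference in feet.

Field Y by 916 ft

Field X: ISA temp = 1°C, deviation +32°C, DA = 7000 + 120 × 32 = 10840 ft.
Field Y: ISA temp = -8.8°C, deviation -1.2°C, DA = 11900 + 120 × (-1.2) = 11756 ft.
Field Y is higher by 11756 − 10840 = 916 ft.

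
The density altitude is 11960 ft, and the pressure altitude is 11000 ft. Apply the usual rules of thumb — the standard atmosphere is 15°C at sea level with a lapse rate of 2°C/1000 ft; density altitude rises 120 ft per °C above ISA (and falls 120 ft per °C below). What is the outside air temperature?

Density altitude − pressure altitude = 11960 − 11000 = +960 ft.
At 120 ft/°C that is an ISA deviation of 960/120 = +8°C.
ISA temperature at 11000 ft = 15 − 2 × (11000/1000) = -7°C.
OAT = ISA + deviation = -7 + (+8) = 1°C.

1°C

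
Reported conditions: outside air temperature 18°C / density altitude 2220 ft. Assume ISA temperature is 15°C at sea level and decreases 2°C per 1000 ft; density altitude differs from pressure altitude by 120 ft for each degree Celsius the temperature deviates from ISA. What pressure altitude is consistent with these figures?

DA = PA + 120 × (OAT − (15 − 2·PA/1000)) = PA + 120·OAT − 1800 + 0.24·PA = 1.24·PA + 120·OAT − 1800.
So 1.24·PA = 2220 − 120 × 18 + 1800 = 1860.
PA = 1860 / 1.24 = 1500 ft.

1500 ft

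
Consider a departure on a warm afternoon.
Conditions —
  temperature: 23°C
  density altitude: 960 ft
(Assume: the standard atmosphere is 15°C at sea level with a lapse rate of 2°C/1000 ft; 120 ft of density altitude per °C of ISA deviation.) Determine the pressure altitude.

0 ft

DA = PA + 120 × (OAT − (15 − 2·PA/1000)) = PA + 120·OAT − 1800 + 0.24·PA = 1.24·PA + 120·OAT − 1800.
So 1.24·PA = 960 − 120 × 23 + 1800 = 0.
PA = 0 / 1.24 = 0 ft.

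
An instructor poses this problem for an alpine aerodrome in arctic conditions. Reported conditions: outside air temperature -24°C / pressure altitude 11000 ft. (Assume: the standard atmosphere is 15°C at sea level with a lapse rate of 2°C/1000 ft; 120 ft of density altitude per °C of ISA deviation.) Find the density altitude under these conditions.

ISA temperature at 11000 ft = 15 − 2 × (11000/1000) = -7°C.
ISA deviation = -24 − (-7) = -17°C.
Density altitude = 11000 + 120 × (-17) = 11000 + (-2040) = 8960 ft.

8960 ft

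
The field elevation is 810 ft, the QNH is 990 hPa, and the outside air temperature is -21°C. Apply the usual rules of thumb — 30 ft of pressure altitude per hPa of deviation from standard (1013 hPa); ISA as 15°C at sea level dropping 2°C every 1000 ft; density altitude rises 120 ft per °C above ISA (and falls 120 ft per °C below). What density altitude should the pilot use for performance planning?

Pressure altitude = 810 + (1013 − 990) × 30 = 810 + (+690) = 1500 ft.
ISA temperature at 1500 ft = 15 − 2 × (1500/1000) = 12°C.
ISA deviation = -21 − 12 = -33°C.
Density altitude = 1500 + 120 × (-33) = -2460 ft.

-2460 ft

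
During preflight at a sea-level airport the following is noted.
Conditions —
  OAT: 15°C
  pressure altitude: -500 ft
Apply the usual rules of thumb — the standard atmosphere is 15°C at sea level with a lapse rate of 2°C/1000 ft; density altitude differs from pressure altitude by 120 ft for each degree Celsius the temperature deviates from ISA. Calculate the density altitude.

-620 ft

ISA temperature at -500 ft = 15 − 2 × (-500/1000) = 16°C.
ISA deviation = 15 − 16 = -1°C.
Density altitude = -500 + 120 × (-1) = -500 + (-120) = -620 ft.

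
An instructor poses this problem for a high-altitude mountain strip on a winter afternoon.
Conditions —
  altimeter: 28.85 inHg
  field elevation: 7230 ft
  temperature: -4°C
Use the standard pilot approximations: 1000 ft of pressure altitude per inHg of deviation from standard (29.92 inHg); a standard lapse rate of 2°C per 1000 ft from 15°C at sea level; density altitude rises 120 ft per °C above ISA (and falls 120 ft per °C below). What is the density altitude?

8012 ft

Pressure altitude = 7230 + (29.92 − 28.85) × 1000 = 7230 + (+1070) = 8300 ft.
ISA temperature at 8300 ft = 15 − 2 × (8300/1000) = -1.6°C.
ISA deviation = -4 − (-1.6) = -2.4°C.
Density altitude = 8300 + 120 × (-2.4) = 8012 ft.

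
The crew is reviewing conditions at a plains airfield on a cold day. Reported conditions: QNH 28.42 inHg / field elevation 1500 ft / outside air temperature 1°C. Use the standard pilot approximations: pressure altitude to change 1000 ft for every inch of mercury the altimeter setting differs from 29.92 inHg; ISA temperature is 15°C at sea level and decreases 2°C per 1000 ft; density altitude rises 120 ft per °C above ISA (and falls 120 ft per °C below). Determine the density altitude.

2040 ft

Pressure altitude = 1500 + (29.92 − 28.42) × 1000 = 1500 + (+1500) = 3000 ft.
ISA temperature at 3000 ft = 15 − 2 × (3000/1000) = 9°C.
ISA deviation = 1 − 9 = -8°C.
Density altitude = 3000 + 120 × (-8) = 2040 ft.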